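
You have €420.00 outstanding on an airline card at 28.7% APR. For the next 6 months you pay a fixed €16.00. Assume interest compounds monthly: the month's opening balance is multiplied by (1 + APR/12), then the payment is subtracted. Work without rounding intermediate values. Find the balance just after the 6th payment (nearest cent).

Monthly rate r = 28.7%/12 = 2.39167% = 0.0239167.
Each month: B ← B·(1+r) − €16.00.
Month 1: interest €10.04; balance after payment €414.05.
Month 2: interest €9.90; balance after payment €407.95.
Month 3: interest €9.76; balance after payment €401.70.
Month 4: interest €9.61; balance after payment €395.31.
Month 5: interest €9.45; balance after payment €388.77.
Month 6: interest €9.30; balance after payment €382.06.

€382.06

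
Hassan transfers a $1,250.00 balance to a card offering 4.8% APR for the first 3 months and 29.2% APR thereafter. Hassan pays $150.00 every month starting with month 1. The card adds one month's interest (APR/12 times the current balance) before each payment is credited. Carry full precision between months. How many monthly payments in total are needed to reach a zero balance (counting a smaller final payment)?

9 payments

Promo months 1–3 at r₀ = 4.8%/12 = 0.004; months 4+ at r₁ = 29.2%/12 = 0.0243333.
After month 3: iterate B ← B·(1+r₀) − $150.00 for 3 months → $813.26.
Then at r₁ with $150.00/mo: n₂ = −ln(1 − r₁·B/P)/ln(1+r₁) ≈ 5.88 → 6 more payments.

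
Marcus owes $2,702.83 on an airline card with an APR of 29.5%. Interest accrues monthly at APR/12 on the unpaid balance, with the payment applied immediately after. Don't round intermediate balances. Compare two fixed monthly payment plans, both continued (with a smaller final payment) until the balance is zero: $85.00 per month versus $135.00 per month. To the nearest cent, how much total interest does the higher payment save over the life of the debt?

Monthly rate r = 29.5%/12 = 2.45833% = 0.0245833.
At $85.00/mo: n = ⌈−ln(1 − rB₀/P)/ln(1+r)⌉ = 63 payments (last $56.77); total interest = total paid − $2,702.83 = $2,623.94.
At $135.00/mo: 28 payments (last $121.93); total interest $1,064.10.
Interest saved = $2,623.94 − $1,064.10 = $1,559.84.

$1,559.84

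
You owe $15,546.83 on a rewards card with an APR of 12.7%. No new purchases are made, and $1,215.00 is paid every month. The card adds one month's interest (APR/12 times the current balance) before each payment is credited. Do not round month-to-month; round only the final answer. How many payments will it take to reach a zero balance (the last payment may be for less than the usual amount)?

Monthly rate r = 12.7%/12 = 1.05833% = 0.0105833.
Recurrence: B ← B·(1+r) − $1,215.00.
Month 1: interest $164.54; balance after payment $14,496.37.
Month 2: interest $153.42; balance after payment $13,434.79.
Closed form: n = −ln(1 − rB₀/P)/ln(1+r) = −ln(0.86458)/ln(1.01058) ≈ 13.822, so the balance reaches zero during payment 14.

14 months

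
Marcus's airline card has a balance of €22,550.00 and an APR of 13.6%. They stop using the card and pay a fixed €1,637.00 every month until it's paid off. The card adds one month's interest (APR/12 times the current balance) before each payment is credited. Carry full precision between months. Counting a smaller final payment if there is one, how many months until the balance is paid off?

16 months

Monthly rate r = 13.6%/12 = 1.13333% = 0.0113333.
Recurrence: B ← B·(1+r) − €1,637.00.
Month 1: interest €255.57; balance after payment €21,168.57.
Month 2: interest €239.91; balance after payment €19,771.48.
Closed form: n = −ln(1 − rB₀/P)/ln(1+r) = −ln(0.84388)/ln(1.01133) ≈ 15.062, so the balance reaches zero during payment 16.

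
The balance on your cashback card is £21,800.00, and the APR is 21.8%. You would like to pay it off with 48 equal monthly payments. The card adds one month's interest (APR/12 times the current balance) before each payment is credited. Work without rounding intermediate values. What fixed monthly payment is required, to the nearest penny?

Monthly rate r = 21.8%/12 = 1.81667% = 0.0181667.
Level-payment amortization: P = B₀·r / (1 − (1+r)^(−n)) = 21800.00·0.0181667 / (1 − 1.01817^(−48)).
Denominator 1 − (1+r)^(−48) = 0.578600504.
P = 396.033 / 0.578600504 ≈ 684.47.

£684.47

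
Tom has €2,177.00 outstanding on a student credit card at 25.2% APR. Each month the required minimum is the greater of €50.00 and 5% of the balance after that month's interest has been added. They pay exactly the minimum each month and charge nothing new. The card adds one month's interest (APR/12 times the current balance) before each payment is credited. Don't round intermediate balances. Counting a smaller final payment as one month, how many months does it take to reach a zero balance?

52 months

Monthly rate r = 25.2%/12 = 2.1% = 0.021.
While 5% of the post-interest balance exceeds €50.00, each month B ← (B·(1+r))·(1 − 0.05), i.e. B shrinks by the factor (1+r)·0.95 = 0.96995.
This holds for months 1–27. Entering month 28 the balance is €955.19; 5% of the post-interest balance is now below €50.00, so the flat €50.00 minimum applies from here.
From month 28 a fixed €50.00 at rate r clears €955.19 in 25 more payments. Total: 27 + 25 = 52 months.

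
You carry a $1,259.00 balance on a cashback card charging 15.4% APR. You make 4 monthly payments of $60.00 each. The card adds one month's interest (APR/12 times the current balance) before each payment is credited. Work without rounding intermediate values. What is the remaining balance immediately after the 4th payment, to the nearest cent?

Monthly rate r = 15.4%/12 = 1.28333% = 0.0128333.
Each month: B ← B·(1+r) − $60.00.
Month 1: interest $16.16; balance after payment $1,215.16.
Month 2: interest $15.59; balance after payment $1,170.75.
Month 3: interest $15.02; balance after payment $1,125.78.
Month 4: interest $14.45; balance after payment $1,080.22.

$1,080.22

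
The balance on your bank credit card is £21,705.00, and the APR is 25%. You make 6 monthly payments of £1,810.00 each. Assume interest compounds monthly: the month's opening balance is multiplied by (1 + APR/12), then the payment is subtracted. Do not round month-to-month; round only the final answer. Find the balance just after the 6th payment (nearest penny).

£13,121.84

Monthly rate r = 25%/12 = 2.08333% = 0.0208333.
Each month: B ← B·(1+r) − £1,810.00.
Month 1: interest £452.19; balance after payment £20,347.19.
Month 2: interest £423.90; balance after payment £18,961.09.
Month 3: interest £395.02; balance after payment £17,546.11.
Month 4: interest £365.54; balance after payment £16,101.65.
Month 5: interest £335.45; balance after payment £14,627.10.
Month 6: interest £304.73; balance after payment £13,121.84.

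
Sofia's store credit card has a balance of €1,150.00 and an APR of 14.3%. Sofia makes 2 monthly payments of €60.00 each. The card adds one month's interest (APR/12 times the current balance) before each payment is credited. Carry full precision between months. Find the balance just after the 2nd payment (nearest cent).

€1,056.86

Monthly rate r = 14.3%/12 = 1.19167% = 0.0119167.
Each month: B ← B·(1+r) − €60.00.
Month 1: interest €13.70; balance after payment €1,103.70.
Month 2: interest €13.15; balance after payment €1,056.86.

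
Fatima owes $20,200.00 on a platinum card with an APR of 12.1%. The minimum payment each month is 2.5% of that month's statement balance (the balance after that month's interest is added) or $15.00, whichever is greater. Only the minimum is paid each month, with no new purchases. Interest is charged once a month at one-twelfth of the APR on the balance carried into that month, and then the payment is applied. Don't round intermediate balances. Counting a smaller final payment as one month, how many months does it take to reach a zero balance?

282 months

Monthly rate r = 12.1%/12 = 1.00833% = 0.0100833.
While 2.5% of the post-interest balance exceeds $15.00, each month B ← (B·(1+r))·(1 − 0.025), i.e. B shrinks by the factor (1+r)·0.975 = 0.98483.
This holds for months 1–231. Entering month 232 the balance is $591.47; 2.5% of the post-interest balance is now below $15.00, so the flat $15.00 minimum applies from here.
From month 232 a fixed $15.00 at rate r clears $591.47 in 51 more payments. Total: 231 + 51 = 282 months.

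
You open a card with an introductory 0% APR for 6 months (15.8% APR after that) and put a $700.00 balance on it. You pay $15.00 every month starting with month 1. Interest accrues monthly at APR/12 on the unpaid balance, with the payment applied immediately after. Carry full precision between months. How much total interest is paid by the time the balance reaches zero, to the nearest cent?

Promo months 1–6 at r₀ = 0%/12 = 0; months 7+ at r₁ = 15.8%/12 = 0.0131667.
After month 6 (no interest yet): B = $700.00 − 6·$15.00 = $610.00.
Then at r₁ with $15.00/mo: n₂ = −ln(1 − r₁·B/P)/ln(1+r₁) ≈ 58.61 → 59 more payments.
Total paid = 64·$15.00 + $9.19 = $969.19; interest = $969.19 − $700.00 = $269.19.

$269.19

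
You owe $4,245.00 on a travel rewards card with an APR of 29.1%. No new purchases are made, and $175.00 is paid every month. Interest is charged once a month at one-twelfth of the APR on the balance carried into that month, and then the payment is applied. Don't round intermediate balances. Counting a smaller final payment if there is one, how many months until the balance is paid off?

38 payments

Monthly rate r = 29.1%/12 = 2.425% = 0.02425.
Recurrence: B ← B·(1+r) − $175.00.
Month 1: interest $102.94; balance after payment $4,172.94.
Month 2: interest $101.19; balance after payment $4,099.14.
Closed form: n = −ln(1 − rB₀/P)/ln(1+r) = −ln(0.41176)/ln(1.02425) ≈ 37.032, so the balance reaches zero during payment 38.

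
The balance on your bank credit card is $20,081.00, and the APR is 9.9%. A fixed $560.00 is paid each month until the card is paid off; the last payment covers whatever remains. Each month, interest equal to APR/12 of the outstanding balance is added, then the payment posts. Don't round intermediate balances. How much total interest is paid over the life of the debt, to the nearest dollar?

Monthly rate r = 9.9%/12 = 0.825% = 0.00825.
Payoff takes n = ⌈−ln(1 − rB₀/P)/ln(1+r)⌉ = ⌈42.690⌉ = 43 payments; the last is $386.66.
Total paid = 42·$560.00 + $386.66 = $23,906.66.
Total interest = total paid − principal = $23,906.66 − $20,081.00 = $3,825.66.

$3,826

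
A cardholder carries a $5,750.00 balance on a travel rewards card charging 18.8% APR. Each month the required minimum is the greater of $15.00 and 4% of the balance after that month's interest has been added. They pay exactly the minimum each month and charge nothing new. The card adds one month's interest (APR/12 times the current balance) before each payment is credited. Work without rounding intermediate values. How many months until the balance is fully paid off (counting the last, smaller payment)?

140 months

Monthly rate r = 18.8%/12 = 1.56667% = 0.0156667.
While 4% of the post-interest balance exceeds $15.00, each month B ← (B·(1+r))·(1 − 0.04), i.e. B shrinks by the factor (1+r)·0.96 = 0.97504.
This holds for months 1–109. Entering month 110 the balance is $365.69; 4% of the post-interest balance is now below $15.00, so the flat $15.00 minimum applies from here.
From month 110 a fixed $15.00 at rate r clears $365.69 in 31 more payments. Total: 109 + 31 = 140 months.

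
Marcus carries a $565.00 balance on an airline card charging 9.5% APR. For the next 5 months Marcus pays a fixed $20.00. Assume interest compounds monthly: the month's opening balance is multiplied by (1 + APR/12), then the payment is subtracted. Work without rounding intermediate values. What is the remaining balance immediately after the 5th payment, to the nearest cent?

$486.13

Monthly rate r = 9.5%/12 = 0.791667% = 0.00791667.
Each month: B ← B·(1+r) − $20.00.
Month 1: interest $4.47; balance after payment $549.47.
Month 2: interest $4.35; balance after payment $533.82.
Month 3: interest $4.23; balance after payment $518.05.
Month 4: interest $4.10; balance after payment $502.15.
Month 5: interest $3.98; balance after payment $486.13.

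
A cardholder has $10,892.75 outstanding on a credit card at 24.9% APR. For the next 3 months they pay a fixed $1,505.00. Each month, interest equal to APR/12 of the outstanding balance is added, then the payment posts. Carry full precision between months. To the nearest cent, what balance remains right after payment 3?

$6,975.66

Monthly rate r = 24.9%/12 = 2.075% = 0.02075.
Each month: B ← B·(1+r) − $1,505.00.
Month 1: interest $226.02; balance after payment $9,613.77.
Month 2: interest $199.49; balance after payment $8,308.26.
Month 3: interest $172.40; balance after payment $6,975.66.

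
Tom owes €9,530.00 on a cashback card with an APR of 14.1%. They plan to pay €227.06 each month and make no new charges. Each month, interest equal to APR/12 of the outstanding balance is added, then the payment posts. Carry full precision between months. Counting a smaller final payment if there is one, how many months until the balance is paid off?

Monthly rate r = 14.1%/12 = 1.175% = 0.01175.
Recurrence: B ← B·(1+r) − €227.06.
Month 1: interest €111.98; balance after payment €9,414.92.
Month 2: interest €110.63; balance after payment €9,298.48.
Closed form: n = −ln(1 − rB₀/P)/ln(1+r) = −ln(0.50684)/ln(1.01175) ≈ 58.174, so the balance reaches zero during payment 59.

59 months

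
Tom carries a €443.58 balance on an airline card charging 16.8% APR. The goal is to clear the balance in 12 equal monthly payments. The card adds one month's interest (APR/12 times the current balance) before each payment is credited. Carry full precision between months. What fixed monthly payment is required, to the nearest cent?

€40.41

Monthly rate r = 16.8%/12 = 1.4% = 0.014.
Level-payment amortization: P = B₀·r / (1 − (1+r)^(−n)) = 443.58·0.014 / (1 − 1.014^(−12)).
Denominator 1 − (1+r)^(−12) = 0.153660637.
P = 6.21012 / 0.153660637 ≈ 40.41.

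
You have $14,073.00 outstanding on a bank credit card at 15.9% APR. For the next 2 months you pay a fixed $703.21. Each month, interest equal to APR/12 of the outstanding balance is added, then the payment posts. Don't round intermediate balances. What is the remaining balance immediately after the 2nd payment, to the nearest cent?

Monthly rate r = 15.9%/12 = 1.325% = 0.01325.
Each month: B ← B·(1+r) − $703.21.
Month 1: interest $186.47; balance after payment $13,556.26.
Month 2: interest $179.62; balance after payment $13,032.67.

$13,032.67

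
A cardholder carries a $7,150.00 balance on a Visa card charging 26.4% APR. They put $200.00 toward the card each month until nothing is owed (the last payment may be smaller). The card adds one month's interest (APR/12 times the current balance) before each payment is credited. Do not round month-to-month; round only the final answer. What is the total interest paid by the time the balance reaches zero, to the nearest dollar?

Monthly rate r = 26.4%/12 = 2.2% = 0.022.
Payoff takes n = ⌈−ln(1 − rB₀/P)/ln(1+r)⌉ = ⌈70.956⌉ = 71 payments; the last is $191.38.
Total paid = 70·$200.00 + $191.38 = $14,191.38.
Total interest = total paid − principal = $14,191.38 − $7,150.00 = $7,041.38.

$7,041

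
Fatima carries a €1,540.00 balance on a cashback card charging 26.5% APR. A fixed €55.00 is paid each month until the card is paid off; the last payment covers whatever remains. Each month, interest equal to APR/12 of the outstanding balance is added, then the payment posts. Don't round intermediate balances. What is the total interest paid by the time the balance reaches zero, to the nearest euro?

€885

Monthly rate r = 26.5%/12 = 2.20833% = 0.0220833.
Payoff takes n = ⌈−ln(1 − rB₀/P)/ln(1+r)⌉ = ⌈44.097⌉ = 45 payments; the last is €5.38.
Total paid = 44·€55.00 + €5.38 = €2,425.38.
Total interest = total paid − principal = €2,425.38 − €1,540.00 = €885.38.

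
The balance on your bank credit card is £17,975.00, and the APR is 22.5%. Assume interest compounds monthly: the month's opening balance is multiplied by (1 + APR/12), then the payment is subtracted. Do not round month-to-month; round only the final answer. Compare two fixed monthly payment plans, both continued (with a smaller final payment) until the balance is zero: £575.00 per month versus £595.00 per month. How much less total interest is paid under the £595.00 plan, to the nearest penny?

Monthly rate r = 22.5%/12 = 1.875% = 0.01875.
At £575.00/mo: n = ⌈−ln(1 − rB₀/P)/ln(1+r)⌉ = 48 payments (last £284.27); total interest = total paid − £17,975.00 = £9,334.27.
At £595.00/mo: 45 payments (last £588.20); total interest £8,793.20.
Interest saved = £9,334.27 − £8,793.20 = £541.07.

£541.07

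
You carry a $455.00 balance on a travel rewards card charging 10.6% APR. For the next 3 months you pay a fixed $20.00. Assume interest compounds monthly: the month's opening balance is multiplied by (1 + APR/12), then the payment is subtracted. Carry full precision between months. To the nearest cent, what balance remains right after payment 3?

Monthly rate r = 10.6%/12 = 0.883333% = 0.00883333.
Each month: B ← B·(1+r) − $20.00.
Month 1: interest $4.02; balance after payment $439.02.
Month 2: interest $3.88; balance after payment $422.90.
Month 3: interest $3.74; balance after payment $406.63.

$406.63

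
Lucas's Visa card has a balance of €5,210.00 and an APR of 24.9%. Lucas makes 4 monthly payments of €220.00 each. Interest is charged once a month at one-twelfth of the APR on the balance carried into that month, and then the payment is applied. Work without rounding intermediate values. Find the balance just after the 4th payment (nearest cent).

€4,748.31

Monthly rate r = 24.9%/12 = 2.075% = 0.02075.
Each month: B ← B·(1+r) − €220.00.
Month 1: interest €108.11; balance after payment €5,098.11.
Month 2: interest €105.79; balance after payment €4,983.89.
Month 3: interest €103.42; balance after payment €4,867.31.
Month 4: interest €101.00; balance after payment €4,748.31.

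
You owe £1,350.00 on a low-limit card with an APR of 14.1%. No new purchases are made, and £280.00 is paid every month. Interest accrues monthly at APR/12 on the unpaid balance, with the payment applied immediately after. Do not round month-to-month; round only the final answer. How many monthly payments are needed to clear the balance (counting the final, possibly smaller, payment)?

5 payments

Monthly rate r = 14.1%/12 = 1.175% = 0.01175.
Recurrence: B ← B·(1+r) − £280.00.
Month 1: interest £15.86; balance after payment £1,085.86.
Month 2: interest £12.76; balance after payment £818.62.
Month 3: interest £9.62; balance after payment £548.24.
Month 4: interest £6.44; balance after payment £274.68.
Month 5: interest £3.23; balance after payment £0.00.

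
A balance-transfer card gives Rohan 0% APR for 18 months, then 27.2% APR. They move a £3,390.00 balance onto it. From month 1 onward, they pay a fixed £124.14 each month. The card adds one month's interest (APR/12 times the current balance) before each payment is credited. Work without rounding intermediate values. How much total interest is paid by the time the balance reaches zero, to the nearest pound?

£157

Promo months 1–18 at r₀ = 0%/12 = 0; months 19+ at r₁ = 27.2%/12 = 0.0226667.
After month 18 (no interest yet): B = £3,390.00 − 18·£124.14 = £1,155.48.
Then at r₁ with £124.14/mo: n₂ = −ln(1 − r₁·B/P)/ln(1+r₁) ≈ 10.57 → 11 more payments.
Total paid = 28·£124.14 + £71.38 = £3,547.30; interest = £3,547.30 − £3,390.00 = £157.30.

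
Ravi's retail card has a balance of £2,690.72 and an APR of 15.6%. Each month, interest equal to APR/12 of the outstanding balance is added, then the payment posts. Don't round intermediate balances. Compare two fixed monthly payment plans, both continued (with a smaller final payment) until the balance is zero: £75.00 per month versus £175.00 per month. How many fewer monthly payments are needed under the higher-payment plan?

31 fewer payments

Monthly rate r = 15.6%/12 = 1.3% = 0.013.
At £75.00/mo: n = ⌈−ln(1 − rB₀/P)/ln(1+r)⌉ = 49 payments (last £47.23); total interest = total paid − £2,690.72 = £956.51.
At £175.00/mo: 18 payments (last £46.56); total interest £330.84.
Payments saved = 49 − 18 = 31.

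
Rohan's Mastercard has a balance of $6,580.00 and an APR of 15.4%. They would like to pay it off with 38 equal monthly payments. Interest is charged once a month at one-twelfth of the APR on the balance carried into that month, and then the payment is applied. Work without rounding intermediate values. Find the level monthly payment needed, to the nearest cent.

$219.88

Monthly rate r = 15.4%/12 = 1.28333% = 0.0128333.
Level-payment amortization: P = B₀·r / (1 − (1+r)^(−n)) = 6580.00·0.0128333 / (1 − 1.01283^(−38)).
Denominator 1 − (1+r)^(−38) = 0.384034294.
P = 84.4433 / 0.384034294 ≈ 219.88.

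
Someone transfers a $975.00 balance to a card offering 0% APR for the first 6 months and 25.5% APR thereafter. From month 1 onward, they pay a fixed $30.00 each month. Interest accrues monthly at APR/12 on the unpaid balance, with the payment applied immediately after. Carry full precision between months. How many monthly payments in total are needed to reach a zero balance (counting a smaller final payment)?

Promo months 1–6 at r₀ = 0%/12 = 0; months 7+ at r₁ = 25.5%/12 = 0.02125.
After month 6 (no interest yet): B = $975.00 − 6·$30.00 = $795.00.
Then at r₁ with $30.00/mo: n₂ = −ln(1 − r₁·B/P)/ln(1+r₁) ≈ 39.38 → 40 more payments.

46 months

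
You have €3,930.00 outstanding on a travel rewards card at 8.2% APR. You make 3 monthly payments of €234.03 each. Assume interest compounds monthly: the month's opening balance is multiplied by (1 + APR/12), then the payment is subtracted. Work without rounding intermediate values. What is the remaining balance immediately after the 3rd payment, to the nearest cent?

€3,304.22

Monthly rate r = 8.2%/12 = 0.683333% = 0.00683333.
Each month: B ← B·(1+r) − €234.03.
Month 1: interest €26.85; balance after payment €3,722.82.
Month 2: interest €25.44; balance after payment €3,514.23.
Month 3: interest €24.01; balance after payment €3,304.22.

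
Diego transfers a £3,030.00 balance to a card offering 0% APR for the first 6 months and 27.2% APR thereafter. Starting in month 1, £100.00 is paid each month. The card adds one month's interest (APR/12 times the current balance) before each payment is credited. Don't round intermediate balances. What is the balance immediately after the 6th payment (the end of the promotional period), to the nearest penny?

£2,430.00

Promo months 1–6 at r₀ = 0%/12 = 0; months 7+ at r₁ = 27.2%/12 = 0.0226667.
After month 6 (no interest yet): B = £3,030.00 − 6·£100.00 = £2,430.00.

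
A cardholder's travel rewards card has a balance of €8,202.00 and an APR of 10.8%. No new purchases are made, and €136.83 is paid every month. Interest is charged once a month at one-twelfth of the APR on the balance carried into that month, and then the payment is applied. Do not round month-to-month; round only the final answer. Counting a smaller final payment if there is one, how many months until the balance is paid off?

87 months

Monthly rate r = 10.8%/12 = 0.9% = 0.009.
Recurrence: B ← B·(1+r) − €136.83.
Month 1: interest €73.82; balance after payment €8,138.99.
Month 2: interest €73.25; balance after payment €8,075.41.
Closed form: n = −ln(1 − rB₀/P)/ln(1+r) = −ln(0.46051)/ln(1.009) ≈ 86.544, so the balance reaches zero during payment 87.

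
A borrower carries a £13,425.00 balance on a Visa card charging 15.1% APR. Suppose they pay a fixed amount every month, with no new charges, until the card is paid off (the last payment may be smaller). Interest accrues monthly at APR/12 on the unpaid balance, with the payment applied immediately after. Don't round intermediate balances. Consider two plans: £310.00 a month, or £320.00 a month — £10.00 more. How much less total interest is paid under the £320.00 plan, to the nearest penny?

£310.56

Monthly rate r = 15.1%/12 = 1.25833% = 0.0125833.
At £310.00/mo: n = ⌈−ln(1 − rB₀/P)/ln(1+r)⌉ = 63 payments (last £298.20); total interest = total paid − £13,425.00 = £6,093.20.
At £320.00/mo: 61 payments (last £7.64); total interest £5,782.64.
Interest saved = £6,093.20 − £5,782.64 = £310.56.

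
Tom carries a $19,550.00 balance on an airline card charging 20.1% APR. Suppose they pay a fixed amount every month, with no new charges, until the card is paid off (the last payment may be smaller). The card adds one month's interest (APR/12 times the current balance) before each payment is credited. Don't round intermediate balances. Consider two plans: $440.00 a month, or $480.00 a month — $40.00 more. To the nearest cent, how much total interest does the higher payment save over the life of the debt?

$2,990.64

Monthly rate r = 20.1%/12 = 1.675% = 0.01675.
At $440.00/mo: n = ⌈−ln(1 − rB₀/P)/ln(1+r)⌉ = 83 payments (last $36.42); total interest = total paid − $19,550.00 = $16,566.42.
At $480.00/mo: 70 payments (last $5.78); total interest $13,575.78.
Interest saved = $16,566.42 − $13,575.78 = $2,990.64.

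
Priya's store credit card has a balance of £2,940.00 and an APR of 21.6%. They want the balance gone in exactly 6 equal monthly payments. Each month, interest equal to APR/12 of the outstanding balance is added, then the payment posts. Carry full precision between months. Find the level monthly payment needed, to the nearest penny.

Monthly rate r = 21.6%/12 = 1.8% = 0.018.
Level-payment amortization: P = B₀·r / (1 − (1+r)^(−n)) = 2940.00·0.018 / (1 − 1.018^(−6)).
Denominator 1 − (1+r)^(−6) = 0.101509826.
P = 52.92 / 0.101509826 ≈ 521.33.

£521.33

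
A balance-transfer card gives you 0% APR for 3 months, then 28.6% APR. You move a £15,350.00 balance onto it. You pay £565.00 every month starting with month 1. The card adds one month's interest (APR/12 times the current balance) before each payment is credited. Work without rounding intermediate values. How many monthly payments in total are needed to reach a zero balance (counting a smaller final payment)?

Promo months 1–3 at r₀ = 0%/12 = 0; months 4+ at r₁ = 28.6%/12 = 0.0238333.
After month 3 (no interest yet): B = £15,350.00 − 3·£565.00 = £13,655.00.
Then at r₁ with £565.00/mo: n₂ = −ln(1 − r₁·B/P)/ln(1+r₁) ≈ 36.43 → 37 more payments.

40 months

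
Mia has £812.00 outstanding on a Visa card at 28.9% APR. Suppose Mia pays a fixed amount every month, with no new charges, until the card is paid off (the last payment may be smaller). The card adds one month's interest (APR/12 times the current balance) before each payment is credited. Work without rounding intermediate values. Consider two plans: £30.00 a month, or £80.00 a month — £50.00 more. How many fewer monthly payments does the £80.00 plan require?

33 fewer payments

Monthly rate r = 28.9%/12 = 2.40833% = 0.0240833.
At £30.00/mo: n = ⌈−ln(1 − rB₀/P)/ln(1+r)⌉ = 45 payments (last £10.20); total interest = total paid − £812.00 = £518.20.
At £80.00/mo: 12 payments (last £62.44); total interest £130.44.
Payments saved = 45 − 12 = 33.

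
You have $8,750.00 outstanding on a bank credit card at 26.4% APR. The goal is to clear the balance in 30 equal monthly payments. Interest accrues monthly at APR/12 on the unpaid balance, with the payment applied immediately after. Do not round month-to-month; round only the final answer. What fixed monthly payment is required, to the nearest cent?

$401.51

Monthly rate r = 26.4%/12 = 2.2% = 0.022.
Level-payment amortization: P = B₀·r / (1 − (1+r)^(−n)) = 8750.00·0.022 / (1 − 1.022^(−30)).
Denominator 1 − (1+r)^(−30) = 0.479437204.
P = 192.5 / 0.479437204 ≈ 401.51.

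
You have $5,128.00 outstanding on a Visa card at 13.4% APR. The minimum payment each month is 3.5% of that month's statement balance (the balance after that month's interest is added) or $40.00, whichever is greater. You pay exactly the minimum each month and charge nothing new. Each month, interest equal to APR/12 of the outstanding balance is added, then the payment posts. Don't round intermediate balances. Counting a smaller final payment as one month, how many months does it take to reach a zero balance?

Monthly rate r = 13.4%/12 = 1.11667% = 0.0111667.
While 3.5% of the post-interest balance exceeds $40.00, each month B ← (B·(1+r))·(1 − 0.035), i.e. B shrinks by the factor (1+r)·0.965 = 0.97578.
This holds for months 1–62. Entering month 63 the balance is $1,121.12; 3.5% of the post-interest balance is now below $40.00, so the flat $40.00 minimum applies from here.
From month 63 a fixed $40.00 at rate r clears $1,121.12 in 34 more payments. Total: 62 + 34 = 96 months.

96 months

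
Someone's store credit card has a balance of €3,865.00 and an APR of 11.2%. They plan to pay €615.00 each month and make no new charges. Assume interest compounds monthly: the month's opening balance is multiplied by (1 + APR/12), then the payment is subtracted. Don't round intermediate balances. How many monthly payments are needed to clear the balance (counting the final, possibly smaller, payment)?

Monthly rate r = 11.2%/12 = 0.933333% = 0.00933333.
Recurrence: B ← B·(1+r) − €615.00.
Month 1: interest €36.07; balance after payment €3,286.07.
Month 2: interest €30.67; balance after payment €2,701.74.
Closed form: n = −ln(1 − rB₀/P)/ln(1+r) = −ln(0.94134)/ln(1.00933) ≈ 6.507, so the balance reaches zero during payment 7.

7 months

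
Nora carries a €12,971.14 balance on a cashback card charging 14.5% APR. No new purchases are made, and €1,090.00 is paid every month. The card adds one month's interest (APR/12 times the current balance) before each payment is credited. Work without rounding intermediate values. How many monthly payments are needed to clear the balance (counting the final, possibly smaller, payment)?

13 months

Monthly rate r = 14.5%/12 = 1.20833% = 0.0120833.
Recurrence: B ← B·(1+r) − €1,090.00.
Month 1: interest €156.73; balance after payment €12,037.87.
Month 2: interest €145.46; balance after payment €11,093.33.
Closed form: n = −ln(1 − rB₀/P)/ln(1+r) = −ln(0.85621)/ln(1.01208) ≈ 12.925, so the balance reaches zero during payment 13.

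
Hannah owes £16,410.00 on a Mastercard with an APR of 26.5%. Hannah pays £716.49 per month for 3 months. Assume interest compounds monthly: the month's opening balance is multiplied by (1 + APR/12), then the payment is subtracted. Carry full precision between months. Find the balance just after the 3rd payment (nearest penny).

Monthly rate r = 26.5%/12 = 2.20833% = 0.0220833.
Each month: B ← B·(1+r) − £716.49.
Month 1: interest £362.39; balance after payment £16,055.90.
Month 2: interest £354.57; balance after payment £15,693.98.
Month 3: interest £346.58; balance after payment £15,324.06.

£15,324.06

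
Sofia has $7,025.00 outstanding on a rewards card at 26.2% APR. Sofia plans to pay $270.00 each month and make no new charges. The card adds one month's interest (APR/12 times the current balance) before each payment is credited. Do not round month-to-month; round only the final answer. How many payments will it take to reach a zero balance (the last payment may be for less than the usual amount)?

Monthly rate r = 26.2%/12 = 2.18333% = 0.0218333.
Recurrence: B ← B·(1+r) − $270.00.
Month 1: interest $153.38; balance after payment $6,908.38.
Month 2: interest $150.83; balance after payment $6,789.21.
Closed form: n = −ln(1 − rB₀/P)/ln(1+r) = −ln(0.43193)/ln(1.02183) ≈ 38.868, so the balance reaches zero during payment 39.

39 months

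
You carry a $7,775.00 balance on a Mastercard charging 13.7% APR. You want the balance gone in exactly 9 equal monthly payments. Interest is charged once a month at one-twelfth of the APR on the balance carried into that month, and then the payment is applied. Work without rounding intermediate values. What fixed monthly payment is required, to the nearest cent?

$913.95

Monthly rate r = 13.7%/12 = 1.14167% = 0.0114167.
Level-payment amortization: P = B₀·r / (1 − (1+r)^(−n)) = 7775.00·0.0114167 / (1 − 1.01142^(−9)).
Denominator 1 − (1+r)^(−9) = 0.0971220498.
P = 88.7646 / 0.0971220498 ≈ 913.95.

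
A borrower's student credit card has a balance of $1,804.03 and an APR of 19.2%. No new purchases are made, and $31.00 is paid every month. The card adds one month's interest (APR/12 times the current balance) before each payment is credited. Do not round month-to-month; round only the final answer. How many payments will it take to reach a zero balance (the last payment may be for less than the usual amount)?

Monthly rate r = 19.2%/12 = 1.6% = 0.016.
Recurrence: B ← B·(1+r) − $31.00.
Month 1: interest $28.86; balance after payment $1,801.89.
Month 2: interest $28.83; balance after payment $1,799.72.
Closed form: n = −ln(1 − rB₀/P)/ln(1+r) = −ln(0.068888)/ln(1.016) ≈ 168.539, so the balance reaches zero during payment 169.

169 payments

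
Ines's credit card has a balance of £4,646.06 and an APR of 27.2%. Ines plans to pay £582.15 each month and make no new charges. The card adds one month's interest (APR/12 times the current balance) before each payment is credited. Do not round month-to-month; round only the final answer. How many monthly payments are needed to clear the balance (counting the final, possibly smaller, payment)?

Monthly rate r = 27.2%/12 = 2.26667% = 0.0226667.
Recurrence: B ← B·(1+r) − £582.15.
Month 1: interest £105.31; balance after payment £4,169.22.
Month 2: interest £94.50; balance after payment £3,681.57.
Closed form: n = −ln(1 − rB₀/P)/ln(1+r) = −ln(0.8191)/ln(1.02267) ≈ 8.903, so the balance reaches zero during payment 9.

9 payments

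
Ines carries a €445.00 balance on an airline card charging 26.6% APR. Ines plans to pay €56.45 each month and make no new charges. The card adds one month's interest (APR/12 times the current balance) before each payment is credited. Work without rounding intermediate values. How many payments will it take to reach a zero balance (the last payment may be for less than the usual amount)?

9 months

Monthly rate r = 26.6%/12 = 2.21667% = 0.0221667.
Recurrence: B ← B·(1+r) − €56.45.
Month 1: interest €9.86; balance after payment €398.41.
Month 2: interest €8.83; balance after payment €350.80.
Closed form: n = −ln(1 − rB₀/P)/ln(1+r) = −ln(0.82526)/ln(1.02217) ≈ 8.760, so the balance reaches zero during payment 9.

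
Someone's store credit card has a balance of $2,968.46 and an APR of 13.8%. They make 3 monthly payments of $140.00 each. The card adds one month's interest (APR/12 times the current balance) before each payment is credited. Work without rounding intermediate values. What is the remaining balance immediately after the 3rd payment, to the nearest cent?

$2,647.21

Monthly rate r = 13.8%/12 = 1.15% = 0.0115.
Each month: B ← B·(1+r) − $140.00.
Month 1: interest $34.14; balance after payment $2,862.60.
Month 2: interest $32.92; balance after payment $2,755.52.
Month 3: interest $31.69; balance after payment $2,647.21.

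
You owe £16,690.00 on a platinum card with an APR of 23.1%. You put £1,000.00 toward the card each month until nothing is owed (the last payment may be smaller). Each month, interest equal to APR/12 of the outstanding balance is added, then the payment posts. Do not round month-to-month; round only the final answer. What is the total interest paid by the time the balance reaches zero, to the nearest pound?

£3,638

Monthly rate r = 23.1%/12 = 1.925% = 0.01925.
Payoff takes n = ⌈−ln(1 − rB₀/P)/ln(1+r)⌉ = ⌈20.326⌉ = 21 payments; the last is £327.74.
Total paid = 20·£1,000.00 + £327.74 = £20,327.74.
Total interest = total paid − principal = £20,327.74 − £16,690.00 = £3,637.74.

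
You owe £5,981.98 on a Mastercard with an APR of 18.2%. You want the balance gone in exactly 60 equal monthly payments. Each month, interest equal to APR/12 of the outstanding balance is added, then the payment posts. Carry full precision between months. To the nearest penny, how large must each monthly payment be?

Monthly rate r = 18.2%/12 = 1.51667% = 0.0151667.
Level-payment amortization: P = B₀·r / (1 − (1+r)^(−n)) = 5981.98·0.0151667 / (1 − 1.01517^(−60)).
Denominator 1 − (1+r)^(−60) = 0.594716379.
P = 90.7267 / 0.594716379 ≈ 152.55.

£152.55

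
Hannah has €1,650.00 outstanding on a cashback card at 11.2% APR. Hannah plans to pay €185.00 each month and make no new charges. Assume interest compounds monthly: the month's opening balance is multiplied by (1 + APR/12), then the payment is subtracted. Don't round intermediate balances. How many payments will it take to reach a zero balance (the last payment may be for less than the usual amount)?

Monthly rate r = 11.2%/12 = 0.933333% = 0.00933333.
Recurrence: B ← B·(1+r) − €185.00.
Month 1: interest €15.40; balance after payment €1,480.40.
Month 2: interest €13.82; balance after payment €1,309.22.
Closed form: n = −ln(1 − rB₀/P)/ln(1+r) = −ln(0.91676)/ln(1.00933) ≈ 9.356, so the balance reaches zero during payment 10.

10 months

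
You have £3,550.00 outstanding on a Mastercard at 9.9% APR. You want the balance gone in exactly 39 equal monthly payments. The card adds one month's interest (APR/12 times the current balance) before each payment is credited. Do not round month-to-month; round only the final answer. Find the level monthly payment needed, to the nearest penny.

Monthly rate r = 9.9%/12 = 0.825% = 0.00825.
Level-payment amortization: P = B₀·r / (1 − (1+r)^(−n)) = 3550.00·0.00825 / (1 − 1.00825^(−39)).
Denominator 1 − (1+r)^(−39) = 0.274163166.
P = 29.2875 / 0.274163166 ≈ 106.83.

£106.83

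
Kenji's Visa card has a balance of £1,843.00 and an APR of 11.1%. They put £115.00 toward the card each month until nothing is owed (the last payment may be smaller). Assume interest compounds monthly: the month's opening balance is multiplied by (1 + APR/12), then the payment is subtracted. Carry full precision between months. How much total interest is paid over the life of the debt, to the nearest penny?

£161.15

Monthly rate r = 11.1%/12 = 0.925% = 0.00925.
Payoff takes n = ⌈−ln(1 − rB₀/P)/ln(1+r)⌉ = ⌈17.426⌉ = 18 payments; the last is £49.15.
Total paid = 17·£115.00 + £49.15 = £2,004.15.
Total interest = total paid − principal = £2,004.15 − £1,843.00 = £161.15.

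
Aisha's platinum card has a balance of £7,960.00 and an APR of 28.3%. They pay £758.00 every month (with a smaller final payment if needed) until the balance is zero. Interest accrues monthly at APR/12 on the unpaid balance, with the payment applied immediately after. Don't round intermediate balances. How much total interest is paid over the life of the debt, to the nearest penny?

£1,295.09

Monthly rate r = 28.3%/12 = 2.35833% = 0.0235833.
Payoff takes n = ⌈−ln(1 − rB₀/P)/ln(1+r)⌉ = ⌈12.208⌉ = 13 payments; the last is £159.09.
Total paid = 12·£758.00 + £159.09 = £9,255.09.
Total interest = total paid − principal = £9,255.09 − £7,960.00 = £1,295.09.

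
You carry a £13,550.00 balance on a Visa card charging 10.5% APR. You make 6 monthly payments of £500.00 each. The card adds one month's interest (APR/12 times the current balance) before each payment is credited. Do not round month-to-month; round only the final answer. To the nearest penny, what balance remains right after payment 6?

£11,210.72

Monthly rate r = 10.5%/12 = 0.875% = 0.00875.
Each month: B ← B·(1+r) − £500.00.
Month 1: interest £118.56; balance after payment £13,168.56.
Month 2: interest £115.22; balance after payment £12,783.79.
Month 3: interest £111.86; balance after payment £12,395.65.
Month 4: interest £108.46; balance after payment £12,004.11.
Month 5: interest £105.04; balance after payment £11,609.14.
Month 6: interest £101.58; balance after payment £11,210.72.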